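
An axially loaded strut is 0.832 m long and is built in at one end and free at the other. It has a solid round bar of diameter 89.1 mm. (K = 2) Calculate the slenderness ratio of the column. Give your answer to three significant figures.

λ ≈ 74.7

For a solid circle r = d/4 = 89.1/4 = 22.28 mm
L_e = K·L = 2 × 0.832 m = 1.664 m = 1664.0 mm
λ = L_e / r_min = 1664.0 / 22.28 = 74.7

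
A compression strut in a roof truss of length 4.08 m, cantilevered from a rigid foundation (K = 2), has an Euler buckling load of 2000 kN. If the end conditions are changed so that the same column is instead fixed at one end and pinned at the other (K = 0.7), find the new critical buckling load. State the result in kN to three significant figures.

P_cr ≈ 16300 kN

P_cr ∝ 1/K², so P_cr,new = P_cr,old × (K_old/K_new)² = 2000 × (2/0.7)²
= 2000 × 8.163 = 16300 kN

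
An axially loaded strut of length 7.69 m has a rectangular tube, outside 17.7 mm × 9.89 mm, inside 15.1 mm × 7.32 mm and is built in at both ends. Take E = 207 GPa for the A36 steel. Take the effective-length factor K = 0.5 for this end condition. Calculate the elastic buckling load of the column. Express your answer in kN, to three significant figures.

P_cr ≈ 0.129 kN

Weak-axis I_min = (h_o·b_o³ − h_i·b_i³)/12 with b_o = 9.89, b_i = 7.320 mm (shorter outer/inner sides).
I_min = (17.7×9.89³ − 15.10×7.320³)/12 = 933.3 mm⁴
I = 933.3 mm⁴ = 9.333×10^-10 m⁴
Effective length L_e = K·L = 0.5 × 7.69 = 3.845 m
P_cr = π²EI / L_e² = π² × 207×10⁹ × 9.333×10^-10 / 3.845² = 129.0 N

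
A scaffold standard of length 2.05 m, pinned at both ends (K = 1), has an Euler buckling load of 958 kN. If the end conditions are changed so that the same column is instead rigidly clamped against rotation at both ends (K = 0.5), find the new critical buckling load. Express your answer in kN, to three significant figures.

P_cr ∝ 1/K², so P_cr,new = P_cr,old × (K_old/K_new)² = 958 × (1/0.5)²
= 958 × 4.000 = 3830 kN

P_cr ≈ 3830 kN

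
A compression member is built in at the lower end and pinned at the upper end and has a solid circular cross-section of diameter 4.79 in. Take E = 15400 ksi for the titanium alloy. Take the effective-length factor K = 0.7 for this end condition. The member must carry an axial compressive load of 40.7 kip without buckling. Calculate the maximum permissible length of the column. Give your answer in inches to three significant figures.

L_max ≈ 444 in

I = πd⁴/64 = π×4.79⁴/64 = 25.84 in⁴
At the buckling limit P_cr = P = 4.070×10^4 lb
From P_cr = π²EI/(K·L)²:  L = (1/K)·√(π²EI/P_cr) = (1/0.7)·√(π²×1.54×10^7×25.84/4.070×10^4)
L = 444 in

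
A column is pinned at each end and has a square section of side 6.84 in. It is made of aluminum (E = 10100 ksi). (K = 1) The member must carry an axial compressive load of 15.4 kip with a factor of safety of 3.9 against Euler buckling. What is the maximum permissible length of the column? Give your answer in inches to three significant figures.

I = a⁴/12 = 6.84⁴/12 = 182.4 in⁴
Required critical load P_cr = n·P = 3.9 × 15.4 = 60.06 kip = 6.006×10^4 lb
From P_cr = π²EI/(K·L)²:  L = (1/K)·√(π²EI/P_cr) = (1/1)·√(π²×1.01×10^7×182.4/6.006×10^4)
L = 550 in

L_max ≈ 550 in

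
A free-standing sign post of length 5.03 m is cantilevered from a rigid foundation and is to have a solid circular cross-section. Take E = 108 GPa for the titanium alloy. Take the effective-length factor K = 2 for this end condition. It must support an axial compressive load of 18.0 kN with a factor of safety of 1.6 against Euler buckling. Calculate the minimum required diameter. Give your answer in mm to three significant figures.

Required P_cr = n·P = 1.6 × 18.0 = 28.80 kN
L_e = K·L = 2 × 5.03 = 10.06 m
Required I = P_cr·L_e²/(π²E) = 2.880×10^4 × 10.06² / (π² × 1.08×10^11) = 2.734×10^-6 m⁴
I_req = 2.734×10^6 mm⁴
Solid circle: I = πd⁴/64  ⇒  d = (64I/π)^(1/4) = (64×2.734×10^6/π)^(1/4) = 86.4 mm

d ≈ 86.4 mm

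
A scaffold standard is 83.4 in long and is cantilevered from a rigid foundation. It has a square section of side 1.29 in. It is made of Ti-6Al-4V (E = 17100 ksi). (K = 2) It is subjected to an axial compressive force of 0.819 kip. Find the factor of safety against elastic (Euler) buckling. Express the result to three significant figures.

n ≈ 1.71

I = a⁴/12 = 1.29⁴/12 = 0.2308 in⁴
Effective length L_e = K·L = 2 × 83.4 = 166.8 in
P_cr = π²EI / L_e² = π² × 17100×10³ × 0.2308 / 166.8² = 1.400×10^3 lb
Factor of safety n = P_cr / P = 1.3998 / 0.819 = 1.71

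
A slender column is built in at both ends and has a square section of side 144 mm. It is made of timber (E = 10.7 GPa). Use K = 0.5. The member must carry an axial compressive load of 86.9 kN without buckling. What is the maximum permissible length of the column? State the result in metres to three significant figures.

L_max ≈ 13.2 m

I = a⁴/12 = 144⁴/12 = 3.583×10^7 mm⁴
I = 3.583×10^-5 m⁴
At the buckling limit P_cr = P = 8.690×10^4 N
From P_cr = π²EI/(K·L)²:  L = (1/K)·√(π²EI/P_cr) = (1/0.5)·√(π²×1.07×10^10×3.583×10^-5/8.690×10^4)
L = 13.2 m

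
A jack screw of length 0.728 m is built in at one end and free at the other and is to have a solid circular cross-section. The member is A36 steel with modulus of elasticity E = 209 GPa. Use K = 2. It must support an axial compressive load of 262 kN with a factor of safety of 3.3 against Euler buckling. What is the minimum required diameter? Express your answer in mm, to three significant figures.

Required P_cr = n·P = 3.3 × 262 = 864.6 kN
L_e = K·L = 2 × 0.728 = 1.456 m
Required I = P_cr·L_e²/(π²E) = 8.646×10^5 × 1.456² / (π² × 2.09×10^11) = 8.886×10^-7 m⁴
I_req = 8.886×10^5 mm⁴
Solid circle: I = πd⁴/64  ⇒  d = (64I/π)^(1/4) = (64×8.886×10^5/π)^(1/4) = 65.2 mm

d ≈ 65.2 mm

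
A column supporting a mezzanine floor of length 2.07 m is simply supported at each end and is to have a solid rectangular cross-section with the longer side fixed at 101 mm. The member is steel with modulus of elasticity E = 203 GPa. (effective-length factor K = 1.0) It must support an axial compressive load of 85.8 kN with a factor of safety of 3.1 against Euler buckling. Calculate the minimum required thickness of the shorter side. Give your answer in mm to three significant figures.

Required P_cr = n·P = 3.1 × 85.8 = 266.0 kN
L_e = K·L = 1 × 2.07 = 2.070 m
Required I = P_cr·L_e²/(π²E) = 2.660×10^5 × 2.070² / (π² × 2.03×10^11) = 5.688×10^-7 m⁴
I_req = 5.688×10^5 mm⁴
Rectangle, weak axis: I_min = h·b³/12 with h = 101 mm fixed  ⇒  b = (12I/h)^(1/3) = 40.7 mm

b ≈ 40.7 mm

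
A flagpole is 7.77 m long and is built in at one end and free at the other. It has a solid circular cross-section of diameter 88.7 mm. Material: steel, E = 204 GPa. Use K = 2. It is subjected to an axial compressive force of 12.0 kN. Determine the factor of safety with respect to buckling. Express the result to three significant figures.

n ≈ 2.11

I = πd⁴/64 = π×88.7⁴/64 = 3.039×10^6 mm⁴
I = 3.039×10^6 mm⁴ = 3.039×10^-6 m⁴
Effective length L_e = K·L = 2 × 7.77 = 15.54 m
P_cr = π²EI / L_e² = π² × 204×10⁹ × 3.039×10^-6 / 15.54² = 2.533×10^4 N
Factor of safety n = P_cr / P = 25.333 / 12.0 = 2.11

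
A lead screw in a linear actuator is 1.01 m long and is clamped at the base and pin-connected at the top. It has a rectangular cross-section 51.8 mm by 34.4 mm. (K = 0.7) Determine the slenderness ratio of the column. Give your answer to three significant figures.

For a rectangle r_min = b/√12 = 34.4/√12 = 9.930 mm
L_e = K·L = 0.7 × 1.01 m = 0.7070 m = 707.00 mm
λ = L_e / r_min = 707.00 / 9.930 = 71.2

λ ≈ 71.2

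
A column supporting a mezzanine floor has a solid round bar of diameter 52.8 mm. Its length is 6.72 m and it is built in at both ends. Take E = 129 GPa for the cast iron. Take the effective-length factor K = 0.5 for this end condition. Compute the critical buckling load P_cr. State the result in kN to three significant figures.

P_cr ≈ 43.0 kN

I = πd⁴/64 = π×52.8⁴/64 = 3.815×10^5 mm⁴
I = 3.815×10^5 mm⁴ = 3.815×10^-7 m⁴
Effective length L_e = K·L = 0.5 × 6.72 = 3.360 m
P_cr = π²EI / L_e² = π² × 129×10⁹ × 3.815×10^-7 / 3.360² = 4.302×10^4 N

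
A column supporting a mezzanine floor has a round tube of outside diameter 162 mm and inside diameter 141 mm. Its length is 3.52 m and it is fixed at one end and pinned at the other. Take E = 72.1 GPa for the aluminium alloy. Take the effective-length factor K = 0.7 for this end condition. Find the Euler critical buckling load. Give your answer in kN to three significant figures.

d_o = 162 mm, d_i = 141 mm
I = π(d_o⁴ − d_i⁴)/64 = π(162⁴ − 141.0⁴)/64 = 1.441×10^7 mm⁴
I = 1.441×10^7 mm⁴ = 1.441×10^-5 m⁴
Effective length L_e = K·L = 0.7 × 3.52 = 2.464 m
P_cr = π²EI / L_e² = π² × 72.1×10⁹ × 1.441×10^-5 / 2.464² = 1.689×10^6 N

P_cr ≈ 1690 kN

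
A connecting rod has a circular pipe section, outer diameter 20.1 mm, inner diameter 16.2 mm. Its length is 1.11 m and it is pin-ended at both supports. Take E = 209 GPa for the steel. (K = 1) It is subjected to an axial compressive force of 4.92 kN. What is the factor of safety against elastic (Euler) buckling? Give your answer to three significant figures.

d_o = 20.1 mm, d_i = 16.2 mm
I = π(d_o⁴ − d_i⁴)/64 = π(20.1⁴ − 16.20⁴)/64 = 4.631×10^3 mm⁴
I = 4.631×10^3 mm⁴ = 4.631×10^-9 m⁴
Effective length L_e = K·L = 1 × 1.11 = 1.110 m
P_cr = π²EI / L_e² = π² × 209×10⁹ × 4.631×10^-9 / 1.110² = 7.754×10^3 N
Factor of safety n = P_cr / P = 7.7537 / 4.92 = 1.58

n ≈ 1.58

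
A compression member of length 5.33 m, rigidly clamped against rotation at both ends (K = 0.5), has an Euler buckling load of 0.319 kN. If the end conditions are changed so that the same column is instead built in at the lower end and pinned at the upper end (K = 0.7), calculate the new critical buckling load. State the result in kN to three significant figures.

P_cr ≈ 0.163 kN

P_cr ∝ 1/K², so P_cr,new = P_cr,old × (K_old/K_new)² = 0.319 × (0.5/0.7)²
= 0.319 × 0.5102 = 0.163 kN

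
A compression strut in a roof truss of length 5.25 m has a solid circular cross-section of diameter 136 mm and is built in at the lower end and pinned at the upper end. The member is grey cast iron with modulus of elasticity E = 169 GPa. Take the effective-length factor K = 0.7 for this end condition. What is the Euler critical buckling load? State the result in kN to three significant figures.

P_cr ≈ 2070 kN

I = πd⁴/64 = π×136⁴/64 = 1.679×10^7 mm⁴
I = 1.679×10^7 mm⁴ = 1.679×10^-5 m⁴
Effective length L_e = K·L = 0.7 × 5.25 = 3.675 m
P_cr = π²EI / L_e² = π² × 169×10⁹ × 1.679×10^-5 / 3.675² = 2.074×10^6 N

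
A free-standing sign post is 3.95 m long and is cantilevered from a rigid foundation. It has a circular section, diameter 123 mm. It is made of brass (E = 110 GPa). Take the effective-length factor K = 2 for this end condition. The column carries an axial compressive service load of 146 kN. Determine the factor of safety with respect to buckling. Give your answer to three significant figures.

I = πd⁴/64 = π×123⁴/64 = 1.124×10^7 mm⁴
I = 1.124×10^7 mm⁴ = 1.124×10^-5 m⁴
Effective length L_e = K·L = 2 × 3.95 = 7.900 m
P_cr = π²EI / L_e² = π² × 110×10⁹ × 1.124×10^-5 / 7.900² = 1.954×10^5 N
Factor of safety n = P_cr / P = 195.45 / 146 = 1.34

n ≈ 1.34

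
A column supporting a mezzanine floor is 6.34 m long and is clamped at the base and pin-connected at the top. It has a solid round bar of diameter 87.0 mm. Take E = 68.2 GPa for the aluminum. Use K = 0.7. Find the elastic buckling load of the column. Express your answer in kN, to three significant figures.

P_cr ≈ 96.1 kN

I = πd⁴/64 = π×87.0⁴/64 = 2.812×10^6 mm⁴
I = 2.812×10^6 mm⁴ = 2.812×10^-6 m⁴
Effective length L_e = K·L = 0.7 × 6.34 = 4.438 m
P_cr = π²EI / L_e² = π² × 68.2×10⁹ × 2.812×10^-6 / 4.438² = 9.611×10^4 N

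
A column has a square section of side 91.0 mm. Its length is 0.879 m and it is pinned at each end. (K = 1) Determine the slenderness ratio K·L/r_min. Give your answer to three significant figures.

For a square r = a/√12 = 91.0/√12 = 26.27 mm
L_e = K·L = 1 × 0.879 m = 0.8790 m = 879.00 mm
λ = L_e / r_min = 879.00 / 26.27 = 33.5

λ ≈ 33.5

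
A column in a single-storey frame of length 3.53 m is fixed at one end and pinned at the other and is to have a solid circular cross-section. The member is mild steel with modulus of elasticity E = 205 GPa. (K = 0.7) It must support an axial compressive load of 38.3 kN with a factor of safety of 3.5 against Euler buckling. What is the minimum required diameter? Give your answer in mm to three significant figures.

d ≈ 53.6 mm

Required P_cr = n·P = 3.5 × 38.3 = 134.0 kN
L_e = K·L = 0.7 × 3.53 = 2.471 m
Required I = P_cr·L_e²/(π²E) = 1.340×10^5 × 2.471² / (π² × 2.05×10^11) = 4.045×10^-7 m⁴
I_req = 4.045×10^5 mm⁴
Solid circle: I = πd⁴/64  ⇒  d = (64I/π)^(1/4) = (64×4.045×10^5/π)^(1/4) = 53.6 mm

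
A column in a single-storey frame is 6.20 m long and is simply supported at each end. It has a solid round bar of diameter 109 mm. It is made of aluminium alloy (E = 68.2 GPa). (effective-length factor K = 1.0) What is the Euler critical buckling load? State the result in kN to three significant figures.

P_cr ≈ 121 kN

I = πd⁴/64 = π×109⁴/64 = 6.929×10^6 mm⁴
I = 6.929×10^6 mm⁴ = 6.929×10^-6 m⁴
Effective length L_e = K·L = 1 × 6.20 = 6.200 m
P_cr = π²EI / L_e² = π² × 68.2×10⁹ × 6.929×10^-6 / 6.200² = 1.213×10^5 N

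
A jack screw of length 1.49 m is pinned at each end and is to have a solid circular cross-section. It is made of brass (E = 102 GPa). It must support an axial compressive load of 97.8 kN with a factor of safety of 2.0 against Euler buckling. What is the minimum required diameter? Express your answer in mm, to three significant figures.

Required P_cr = n·P = 2.0 × 97.8 = 195.6 kN
L_e = K·L = 1 × 1.49 = 1.490 m
Required I = P_cr·L_e²/(π²E) = 1.956×10^5 × 1.490² / (π² × 1.02×10^11) = 4.314×10^-7 m⁴
I_req = 4.314×10^5 mm⁴
Solid circle: I = πd⁴/64  ⇒  d = (64I/π)^(1/4) = (64×4.314×10^5/π)^(1/4) = 54.4 mm

d ≈ 54.4 mm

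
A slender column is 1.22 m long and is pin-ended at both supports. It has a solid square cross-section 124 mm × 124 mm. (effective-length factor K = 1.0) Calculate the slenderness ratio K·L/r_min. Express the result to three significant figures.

For a square r = a/√12 = 124/√12 = 35.80 mm
L_e = K·L = 1 × 1.22 m = 1.220 m = 1220.0 mm
λ = L_e / r_min = 1220.0 / 35.80 = 34.1

λ ≈ 34.1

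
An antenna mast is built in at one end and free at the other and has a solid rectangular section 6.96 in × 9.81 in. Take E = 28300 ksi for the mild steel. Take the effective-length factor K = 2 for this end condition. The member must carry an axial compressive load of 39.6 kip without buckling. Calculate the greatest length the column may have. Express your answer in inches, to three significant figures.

Buckling occurs about the weak axis: I_min = h·b³/12 with b = 6.96 in (the shorter side).
I_min = 9.81×6.96³/12 = 275.6 in⁴
At the buckling limit P_cr = P = 3.960×10^4 lb
From P_cr = π²EI/(K·L)²:  L = (1/K)·√(π²EI/P_cr) = (1/2)·√(π²×2.83×10^7×275.6/3.960×10^4)
L = 697 in

L_max ≈ 697 in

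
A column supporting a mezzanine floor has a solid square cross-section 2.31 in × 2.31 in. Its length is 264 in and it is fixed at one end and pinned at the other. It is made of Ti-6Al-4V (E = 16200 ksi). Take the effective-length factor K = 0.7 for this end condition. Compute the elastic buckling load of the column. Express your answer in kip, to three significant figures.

I = a⁴/12 = 2.31⁴/12 = 2.373 in⁴
Effective length L_e = K·L = 0.7 × 264 = 184.8 in
P_cr = π²EI / L_e² = π² × 16200×10³ × 2.373 / 184.8² = 1.111×10^4 lb

P_cr ≈ 11.1 kip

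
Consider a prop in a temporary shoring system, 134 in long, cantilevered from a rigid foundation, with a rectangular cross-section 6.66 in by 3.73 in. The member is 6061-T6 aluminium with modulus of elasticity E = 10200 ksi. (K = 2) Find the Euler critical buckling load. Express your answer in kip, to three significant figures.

P_cr ≈ 40.4 kip

Buckling occurs about the weak axis: I_min = h·b³/12 with b = 3.73 in (the shorter side).
I_min = 6.66×3.73³/12 = 28.80 in⁴
Effective length L_e = K·L = 2 × 134 = 268.0 in
P_cr = π²EI / L_e² = π² × 10200×10³ × 28.80 / 268.0² = 4.037×10^4 lb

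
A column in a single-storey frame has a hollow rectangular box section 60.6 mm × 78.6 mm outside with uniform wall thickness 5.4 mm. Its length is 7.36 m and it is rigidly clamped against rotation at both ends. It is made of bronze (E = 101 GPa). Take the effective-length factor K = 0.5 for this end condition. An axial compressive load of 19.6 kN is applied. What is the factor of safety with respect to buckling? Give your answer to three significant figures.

Inner dimensions: h_i = 78.6 − 2×5.4 = 67.80 mm, b_i = 60.6 − 2×5.4 = 49.80 mm
Weak-axis I_min = (h_o·b_o³ − h_i·b_i³)/12 with b_o = 60.6, b_i = 49.80 mm (shorter outer/inner sides).
I_min = (78.6×60.6³ − 67.80×49.80³)/12 = 7.599×10^5 mm⁴
I = 7.599×10^5 mm⁴ = 7.599×10^-7 m⁴
Effective length L_e = K·L = 0.5 × 7.36 = 3.680 m
P_cr = π²EI / L_e² = π² × 101×10⁹ × 7.599×10^-7 / 3.680² = 5.593×10^4 N
Factor of safety n = P_cr / P = 55.932 / 19.6 = 2.85

n ≈ 2.85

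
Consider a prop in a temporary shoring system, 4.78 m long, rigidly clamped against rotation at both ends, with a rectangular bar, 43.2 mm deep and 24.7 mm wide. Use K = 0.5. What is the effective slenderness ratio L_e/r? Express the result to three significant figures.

λ ≈ 335

For a rectangle r_min = b/√12 = 24.7/√12 = 7.130 mm
L_e = K·L = 0.5 × 4.78 m = 2.390 m = 2390.0 mm
λ = L_e / r_min = 2390.0 / 7.130 = 335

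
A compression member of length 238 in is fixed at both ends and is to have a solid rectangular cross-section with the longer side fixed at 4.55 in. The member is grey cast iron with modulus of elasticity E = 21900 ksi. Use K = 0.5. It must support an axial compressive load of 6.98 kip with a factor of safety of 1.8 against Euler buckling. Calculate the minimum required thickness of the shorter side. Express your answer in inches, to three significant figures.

Required P_cr = n·P = 1.8 × 6.98 = 12.56 kip
L_e = K·L = 0.5 × 238 = 119.0 in
Required I = P_cr·L_e²/(π²E) = 1.256×10^4 × 119.0² / (π² × 2.19×10^7) = 0.8231 in⁴
Rectangle, weak axis: I_min = h·b³/12 with h = 4.55 in fixed  ⇒  b = (12I/h)^(1/3) = 1.29 in

b ≈ 1.29 in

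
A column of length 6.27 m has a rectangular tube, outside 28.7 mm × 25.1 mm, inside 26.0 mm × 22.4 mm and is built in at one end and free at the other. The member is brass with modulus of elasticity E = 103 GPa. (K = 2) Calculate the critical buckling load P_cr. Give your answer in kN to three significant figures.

P_cr ≈ 0.0871 kN

Weak-axis I_min = (h_o·b_o³ − h_i·b_i³)/12 with b_o = 25.1, b_i = 22.40 mm (shorter outer/inner sides).
I_min = (28.7×25.1³ − 26.00×22.40³)/12 = 1.347×10^4 mm⁴
I = 1.347×10^4 mm⁴ = 1.347×10^-8 m⁴
Effective length L_e = K·L = 2 × 6.27 = 12.54 m
P_cr = π²EI / L_e² = π² × 103×10⁹ × 1.347×10^-8 / 12.54² = 87.06 N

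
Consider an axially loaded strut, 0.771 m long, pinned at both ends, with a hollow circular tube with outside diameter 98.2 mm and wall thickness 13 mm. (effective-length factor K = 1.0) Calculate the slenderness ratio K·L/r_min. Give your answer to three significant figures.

Inner diameter d_i = 98.2 − 2×13 = 72.20 mm
I = π(d_o⁴ − d_i⁴)/64 = π(98.2⁴ − 72.20⁴)/64 = 3.231×10^6 mm⁴
A = 3.480×10^3 mm²;  r_min = √(I/A) = √(3.231×10^6/3.480×10^3) = 30.47 mm
L_e = K·L = 1 × 0.771 m = 0.7710 m = 771.00 mm
λ = L_e / r_min = 771.00 / 30.47 = 25.3

λ ≈ 25.3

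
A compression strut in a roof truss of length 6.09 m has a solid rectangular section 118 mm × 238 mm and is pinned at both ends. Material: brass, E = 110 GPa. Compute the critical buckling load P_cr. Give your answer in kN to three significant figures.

P_cr ≈ 954 kN

Buckling occurs about the weak axis: I_min = h·b³/12 with b = 118 mm (the shorter side).
I_min = 238×118³/12 = 3.259×10^7 mm⁴
I = 3.259×10^7 mm⁴ = 3.259×10^-5 m⁴
Effective length L_e = K·L = 1 × 6.09 = 6.090 m
P_cr = π²EI / L_e² = π² × 110×10⁹ × 3.259×10^-5 / 6.090² = 9.539×10^5 N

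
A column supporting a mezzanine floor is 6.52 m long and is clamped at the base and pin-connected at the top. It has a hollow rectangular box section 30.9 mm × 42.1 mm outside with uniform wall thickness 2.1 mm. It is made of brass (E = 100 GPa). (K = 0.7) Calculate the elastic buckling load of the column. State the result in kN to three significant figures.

Inner dimensions: h_i = 42.1 − 2×2.1 = 37.90 mm, b_i = 30.9 − 2×2.1 = 26.70 mm
Weak-axis I_min = (h_o·b_o³ − h_i·b_i³)/12 with b_o = 30.9, b_i = 26.70 mm (shorter outer/inner sides).
I_min = (42.1×30.9³ − 37.90×26.70³)/12 = 4.339×10^4 mm⁴
I = 4.339×10^4 mm⁴ = 4.339×10^-8 m⁴
Effective length L_e = K·L = 0.7 × 6.52 = 4.564 m
P_cr = π²EI / L_e² = π² × 100×10⁹ × 4.339×10^-8 / 4.564² = 2.056×10^3 N

P_cr ≈ 2.06 kN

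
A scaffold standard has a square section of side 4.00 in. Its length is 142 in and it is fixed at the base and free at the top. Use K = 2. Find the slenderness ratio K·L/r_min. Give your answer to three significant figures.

λ ≈ 246

I = a⁴/12 = 4.00⁴/12 = 21.33 in⁴
A = 16.00 in²;  r_min = √(I/A) = √(21.33/16.00) = 1.155 in
L_e = K·L = 2 × 142 = 284.0 in
λ = L_e / r_min = 284.00 / 1.155 = 246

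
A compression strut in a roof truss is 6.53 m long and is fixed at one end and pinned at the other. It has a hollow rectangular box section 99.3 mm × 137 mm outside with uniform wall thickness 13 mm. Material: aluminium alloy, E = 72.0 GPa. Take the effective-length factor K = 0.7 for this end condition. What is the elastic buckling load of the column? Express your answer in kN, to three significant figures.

P_cr ≈ 256 kN

Inner dimensions: h_i = 137 − 2×13 = 111.0 mm, b_i = 99.3 − 2×13 = 73.30 mm
Weak-axis I_min = (h_o·b_o³ − h_i·b_i³)/12 with b_o = 99.3, b_i = 73.30 mm (shorter outer/inner sides).
I_min = (137×99.3³ − 111.0×73.30³)/12 = 7.536×10^6 mm⁴
I = 7.536×10^6 mm⁴ = 7.536×10^-6 m⁴
Effective length L_e = K·L = 0.7 × 6.53 = 4.571 m
P_cr = π²EI / L_e² = π² × 72.0×10⁹ × 7.536×10^-6 / 4.571² = 2.563×10^5 N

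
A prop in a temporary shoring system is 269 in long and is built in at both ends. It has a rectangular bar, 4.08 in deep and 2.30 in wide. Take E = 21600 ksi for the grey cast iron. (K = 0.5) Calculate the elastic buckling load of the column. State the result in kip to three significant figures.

Buckling occurs about the weak axis: I_min = h·b³/12 with b = 2.30 in (the shorter side).
I_min = 4.08×2.30³/12 = 4.137 in⁴
Effective length L_e = K·L = 0.5 × 269 = 134.5 in
P_cr = π²EI / L_e² = π² × 21600×10³ × 4.137 / 134.5² = 4.875×10^4 lb

P_cr ≈ 48.7 kip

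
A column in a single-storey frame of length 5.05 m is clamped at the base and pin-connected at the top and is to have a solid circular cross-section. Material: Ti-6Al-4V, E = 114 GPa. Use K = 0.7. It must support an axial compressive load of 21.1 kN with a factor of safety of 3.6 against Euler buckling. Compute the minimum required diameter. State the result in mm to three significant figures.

Required P_cr = n·P = 3.6 × 21.1 = 75.96 kN
L_e = K·L = 0.7 × 5.05 = 3.535 m
Required I = P_cr·L_e²/(π²E) = 7.596×10^4 × 3.535² / (π² × 1.14×10^11) = 8.436×10^-7 m⁴
I_req = 8.436×10^5 mm⁴
Solid circle: I = πd⁴/64  ⇒  d = (64I/π)^(1/4) = (64×8.436×10^5/π)^(1/4) = 64.4 mm

d ≈ 64.4 mm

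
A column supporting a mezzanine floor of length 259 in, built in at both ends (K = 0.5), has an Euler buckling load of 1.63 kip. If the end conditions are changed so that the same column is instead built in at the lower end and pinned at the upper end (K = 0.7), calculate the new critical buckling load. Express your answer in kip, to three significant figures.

P_cr ∝ 1/K², so P_cr,new = P_cr,old × (K_old/K_new)² = 1.63 × (0.5/0.7)²
= 1.63 × 0.5102 = 0.832 kip

P_cr ≈ 0.832 kip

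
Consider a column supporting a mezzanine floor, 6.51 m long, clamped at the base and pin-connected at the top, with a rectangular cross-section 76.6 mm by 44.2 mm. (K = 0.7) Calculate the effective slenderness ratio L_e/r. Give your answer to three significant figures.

λ ≈ 357

For a rectangle r_min = b/√12 = 44.2/√12 = 12.76 mm
L_e = K·L = 0.7 × 6.51 m = 4.557 m = 4557.0 mm
λ = L_e / r_min = 4557.0 / 12.76 = 357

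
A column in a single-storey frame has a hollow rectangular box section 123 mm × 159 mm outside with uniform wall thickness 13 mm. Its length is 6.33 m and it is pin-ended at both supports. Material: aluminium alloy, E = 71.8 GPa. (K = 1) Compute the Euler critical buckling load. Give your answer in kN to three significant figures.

P_cr ≈ 257 kN

Inner dimensions: h_i = 159 − 2×13 = 133.0 mm, b_i = 123 − 2×13 = 97.00 mm
Weak-axis I_min = (h_o·b_o³ − h_i·b_i³)/12 with b_o = 123, b_i = 97.00 mm (shorter outer/inner sides).
I_min = (159×123³ − 133.0×97.00³)/12 = 1.454×10^7 mm⁴
I = 1.454×10^7 mm⁴ = 1.454×10^-5 m⁴
Effective length L_e = K·L = 1 × 6.33 = 6.330 m
P_cr = π²EI / L_e² = π² × 71.8×10⁹ × 1.454×10^-5 / 6.330² = 2.572×10^5 N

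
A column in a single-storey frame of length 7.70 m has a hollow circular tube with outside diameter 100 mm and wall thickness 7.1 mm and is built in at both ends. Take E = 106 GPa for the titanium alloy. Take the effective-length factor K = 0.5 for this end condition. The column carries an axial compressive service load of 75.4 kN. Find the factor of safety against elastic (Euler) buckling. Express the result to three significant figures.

Inner diameter d_i = 100 − 2×7.1 = 85.80 mm
I = π(d_o⁴ − d_i⁴)/64 = π(100⁴ − 85.80⁴)/64 = 2.249×10^6 mm⁴
I = 2.249×10^6 mm⁴ = 2.249×10^-6 m⁴
Effective length L_e = K·L = 0.5 × 7.70 = 3.850 m
P_cr = π²EI / L_e² = π² × 106×10⁹ × 2.249×10^-6 / 3.850² = 1.587×10^5 N
Factor of safety n = P_cr / P = 158.70 / 75.4 = 2.10

n ≈ 2.10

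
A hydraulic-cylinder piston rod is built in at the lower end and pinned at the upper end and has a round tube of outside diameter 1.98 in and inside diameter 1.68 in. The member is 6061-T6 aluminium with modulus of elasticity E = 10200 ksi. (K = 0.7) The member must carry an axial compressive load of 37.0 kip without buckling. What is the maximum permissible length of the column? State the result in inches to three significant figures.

d_o = 1.98 in, d_i = 1.68 in
I = π(d_o⁴ − d_i⁴)/64 = π(1.98⁴ − 1.680⁴)/64 = 0.3634 in⁴
At the buckling limit P_cr = P = 3.700×10^4 lb
From P_cr = π²EI/(K·L)²:  L = (1/K)·√(π²EI/P_cr) = (1/0.7)·√(π²×1.02×10^7×0.3634/3.700×10^4)
L = 44.9 in

L_max ≈ 44.9 in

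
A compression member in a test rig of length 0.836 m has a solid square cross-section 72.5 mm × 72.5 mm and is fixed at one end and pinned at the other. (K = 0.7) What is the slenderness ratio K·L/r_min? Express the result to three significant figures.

For a square r = a/√12 = 72.5/√12 = 20.93 mm
L_e = K·L = 0.7 × 0.836 m = 0.5852 m = 585.20 mm
λ = L_e / r_min = 585.20 / 20.93 = 28.0

λ ≈ 28.0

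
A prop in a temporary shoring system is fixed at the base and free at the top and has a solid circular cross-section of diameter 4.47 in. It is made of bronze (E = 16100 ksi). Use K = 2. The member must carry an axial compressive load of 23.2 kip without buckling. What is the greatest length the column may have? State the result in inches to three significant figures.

L_max ≈ 183 in

I = πd⁴/64 = π×4.47⁴/64 = 19.60 in⁴
At the buckling limit P_cr = P = 2.320×10^4 lb
From P_cr = π²EI/(K·L)²:  L = (1/K)·√(π²EI/P_cr) = (1/2)·√(π²×1.61×10^7×19.60/2.320×10^4)
L = 183 in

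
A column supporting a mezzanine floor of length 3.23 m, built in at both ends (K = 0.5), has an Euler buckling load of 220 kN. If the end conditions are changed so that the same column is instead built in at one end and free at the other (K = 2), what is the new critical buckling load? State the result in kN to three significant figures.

P_cr ∝ 1/K², so P_cr,new = P_cr,old × (K_old/K_new)² = 220 × (0.5/2)²
= 220 × 0.06250 = 13.8 kN

P_cr ≈ 13.8 kN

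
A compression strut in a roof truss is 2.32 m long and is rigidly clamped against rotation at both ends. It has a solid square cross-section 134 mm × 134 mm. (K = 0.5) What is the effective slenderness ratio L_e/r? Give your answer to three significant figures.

For a square r = a/√12 = 134/√12 = 38.68 mm
L_e = K·L = 0.5 × 2.32 m = 1.160 m = 1160.0 mm
λ = L_e / r_min = 1160.0 / 38.68 = 30.0

λ ≈ 30.0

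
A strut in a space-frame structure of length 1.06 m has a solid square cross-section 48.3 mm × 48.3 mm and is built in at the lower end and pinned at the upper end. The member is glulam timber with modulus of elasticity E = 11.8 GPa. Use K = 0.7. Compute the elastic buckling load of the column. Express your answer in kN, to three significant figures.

P_cr ≈ 95.9 kN

I = a⁴/12 = 48.3⁴/12 = 4.535×10^5 mm⁴
I = 4.535×10^5 mm⁴ = 4.535×10^-7 m⁴
Effective length L_e = K·L = 0.7 × 1.06 = 0.7420 m
P_cr = π²EI / L_e² = π² × 11.8×10⁹ × 4.535×10^-7 / 0.7420² = 9.594×10^4 N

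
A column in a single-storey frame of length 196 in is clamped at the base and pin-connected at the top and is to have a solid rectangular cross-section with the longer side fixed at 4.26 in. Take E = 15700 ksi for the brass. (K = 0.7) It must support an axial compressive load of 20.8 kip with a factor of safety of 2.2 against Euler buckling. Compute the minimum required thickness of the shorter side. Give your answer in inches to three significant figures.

Required P_cr = n·P = 2.2 × 20.8 = 45.76 kip
L_e = K·L = 0.7 × 196 = 137.2 in
Required I = P_cr·L_e²/(π²E) = 4.576×10^4 × 137.2² / (π² × 1.57×10^7) = 5.559 in⁴
Rectangle, weak axis: I_min = h·b³/12 with h = 4.26 in fixed  ⇒  b = (12I/h)^(1/3) = 2.50 in

b ≈ 2.50 in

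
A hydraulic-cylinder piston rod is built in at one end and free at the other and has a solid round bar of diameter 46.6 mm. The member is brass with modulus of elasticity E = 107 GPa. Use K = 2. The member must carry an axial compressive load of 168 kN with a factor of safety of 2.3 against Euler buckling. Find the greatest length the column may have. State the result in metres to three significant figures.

I = πd⁴/64 = π×46.6⁴/64 = 2.315×10^5 mm⁴
I = 2.315×10^-7 m⁴
Required critical load P_cr = n·P = 2.3 × 168 = 386.4 kN = 3.864×10^5 N
From P_cr = π²EI/(K·L)²:  L = (1/K)·√(π²EI/P_cr) = (1/2)·√(π²×1.07×10^11×2.315×10^-7/3.864×10^5)
L = 0.398 m

L_max ≈ 0.398 m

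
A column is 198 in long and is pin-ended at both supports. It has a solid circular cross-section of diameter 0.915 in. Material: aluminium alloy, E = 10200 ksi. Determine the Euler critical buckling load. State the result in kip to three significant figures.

I = πd⁴/64 = π×0.915⁴/64 = 3.441×10^-2 in⁴
Effective length L_e = K·L = 1 × 198 = 198.0 in
P_cr = π²EI / L_e² = π² × 10200×10³ × 3.441×10^-2 / 198.0² = 88.35 lb

P_cr ≈ 0.0884 kip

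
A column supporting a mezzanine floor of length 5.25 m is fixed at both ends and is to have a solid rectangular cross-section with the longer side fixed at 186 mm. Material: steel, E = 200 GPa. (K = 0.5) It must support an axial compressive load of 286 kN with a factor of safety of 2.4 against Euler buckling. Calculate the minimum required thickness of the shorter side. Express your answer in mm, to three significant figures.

Required P_cr = n·P = 2.4 × 286 = 686.4 kN
L_e = K·L = 0.5 × 5.25 = 2.625 m
Required I = P_cr·L_e²/(π²E) = 6.864×10^5 × 2.625² / (π² × 2.00×10^11) = 2.396×10^-6 m⁴
I_req = 2.396×10^6 mm⁴
Rectangle, weak axis: I_min = h·b³/12 with h = 186 mm fixed  ⇒  b = (12I/h)^(1/3) = 53.7 mm

b ≈ 53.7 mm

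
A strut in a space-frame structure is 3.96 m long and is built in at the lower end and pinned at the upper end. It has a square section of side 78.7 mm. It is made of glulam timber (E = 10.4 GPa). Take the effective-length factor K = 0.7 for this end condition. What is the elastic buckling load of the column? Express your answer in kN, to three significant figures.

P_cr ≈ 42.7 kN

I = a⁴/12 = 78.7⁴/12 = 3.197×10^6 mm⁴
I = 3.197×10^6 mm⁴ = 3.197×10^-6 m⁴
Effective length L_e = K·L = 0.7 × 3.96 = 2.772 m
P_cr = π²EI / L_e² = π² × 10.4×10⁹ × 3.197×10^-6 / 2.772² = 4.270×10^4 N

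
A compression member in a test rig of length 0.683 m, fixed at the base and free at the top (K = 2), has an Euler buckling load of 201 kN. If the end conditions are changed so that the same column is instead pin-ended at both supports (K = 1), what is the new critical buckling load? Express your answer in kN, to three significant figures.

P_cr ∝ 1/K², so P_cr,new = P_cr,old × (K_old/K_new)² = 201 × (2/1)²
= 201 × 4.000 = 804 kN

P_cr ≈ 804 kN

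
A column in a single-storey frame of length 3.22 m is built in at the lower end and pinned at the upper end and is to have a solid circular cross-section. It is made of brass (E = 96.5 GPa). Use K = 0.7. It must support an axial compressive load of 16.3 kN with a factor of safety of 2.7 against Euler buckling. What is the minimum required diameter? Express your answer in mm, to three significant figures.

Required P_cr = n·P = 2.7 × 16.3 = 44.01 kN
L_e = K·L = 0.7 × 3.22 = 2.254 m
Required I = P_cr·L_e²/(π²E) = 4.401×10^4 × 2.254² / (π² × 9.65×10^10) = 2.348×10^-7 m⁴
I_req = 2.348×10^5 mm⁴
Solid circle: I = πd⁴/64  ⇒  d = (64I/π)^(1/4) = (64×2.348×10^5/π)^(1/4) = 46.8 mm

d ≈ 46.8 mm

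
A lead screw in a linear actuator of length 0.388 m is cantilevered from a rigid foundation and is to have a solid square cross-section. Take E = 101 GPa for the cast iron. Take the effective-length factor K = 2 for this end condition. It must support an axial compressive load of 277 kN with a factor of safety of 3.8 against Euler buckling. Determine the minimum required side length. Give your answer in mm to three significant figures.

Required P_cr = n·P = 3.8 × 277 = 1053 kN
L_e = K·L = 2 × 0.388 = 0.7760 m
Required I = P_cr·L_e²/(π²E) = 1.053×10^6 × 0.7760² / (π² × 1.01×10^11) = 6.359×10^-7 m⁴
I_req = 6.359×10^5 mm⁴
Solid square: I = a⁴/12  ⇒  a = (12I)^(1/4) = (12×6.359×10^5)^(1/4) = 52.6 mm

a ≈ 52.6 mm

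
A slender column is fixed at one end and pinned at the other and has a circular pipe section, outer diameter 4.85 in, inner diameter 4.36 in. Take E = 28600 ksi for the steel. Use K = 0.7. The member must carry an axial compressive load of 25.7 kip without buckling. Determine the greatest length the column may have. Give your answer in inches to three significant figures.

L_max ≈ 460 in

d_o = 4.85 in, d_i = 4.36 in
I = π(d_o⁴ − d_i⁴)/64 = π(4.85⁴ − 4.360⁴)/64 = 9.422 in⁴
At the buckling limit P_cr = P = 2.570×10^4 lb
From P_cr = π²EI/(K·L)²:  L = (1/K)·√(π²EI/P_cr) = (1/0.7)·√(π²×2.86×10^7×9.422/2.570×10^4)
L = 460 in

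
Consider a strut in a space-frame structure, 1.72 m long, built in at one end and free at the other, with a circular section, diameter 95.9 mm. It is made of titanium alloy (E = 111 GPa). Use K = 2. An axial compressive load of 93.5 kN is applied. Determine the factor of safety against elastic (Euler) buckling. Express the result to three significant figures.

I = πd⁴/64 = π×95.9⁴/64 = 4.152×10^6 mm⁴
I = 4.152×10^6 mm⁴ = 4.152×10^-6 m⁴
Effective length L_e = K·L = 2 × 1.72 = 3.440 m
P_cr = π²EI / L_e² = π² × 111×10⁹ × 4.152×10^-6 / 3.440² = 3.844×10^5 N
Factor of safety n = P_cr / P = 384.37 / 93.5 = 4.11

n ≈ 4.11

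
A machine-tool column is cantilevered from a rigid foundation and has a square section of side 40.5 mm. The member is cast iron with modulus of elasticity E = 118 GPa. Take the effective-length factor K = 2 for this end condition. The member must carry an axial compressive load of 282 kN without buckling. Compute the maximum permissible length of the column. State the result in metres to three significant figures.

I = a⁴/12 = 40.5⁴/12 = 2.242×10^5 mm⁴
I = 2.242×10^-7 m⁴
At the buckling limit P_cr = P = 2.820×10^5 N
From P_cr = π²EI/(K·L)²:  L = (1/K)·√(π²EI/P_cr) = (1/2)·√(π²×1.18×10^11×2.242×10^-7/2.820×10^5)
L = 0.481 m

L_max ≈ 0.481 m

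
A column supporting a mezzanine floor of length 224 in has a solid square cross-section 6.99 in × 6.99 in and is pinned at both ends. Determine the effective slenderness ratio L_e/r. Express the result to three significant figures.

For a square r = a/√12 = 6.99/√12 = 2.018 in
L_e = K·L = 1 × 224 = 224.0 in
λ = L_e / r_min = 224.00 / 2.018 = 111

λ ≈ 111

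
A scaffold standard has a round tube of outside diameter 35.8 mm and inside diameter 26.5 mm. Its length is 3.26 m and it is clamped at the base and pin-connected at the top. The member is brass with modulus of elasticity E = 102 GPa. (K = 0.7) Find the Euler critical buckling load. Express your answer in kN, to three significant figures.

P_cr ≈ 10.9 kN

d_o = 35.8 mm, d_i = 26.5 mm
I = π(d_o⁴ − d_i⁴)/64 = π(35.8⁴ − 26.50⁴)/64 = 5.642×10^4 mm⁴
I = 5.642×10^4 mm⁴ = 5.642×10^-8 m⁴
Effective length L_e = K·L = 0.7 × 3.26 = 2.282 m
P_cr = π²EI / L_e² = π² × 102×10⁹ × 5.642×10^-8 / 2.282² = 1.091×10^4 N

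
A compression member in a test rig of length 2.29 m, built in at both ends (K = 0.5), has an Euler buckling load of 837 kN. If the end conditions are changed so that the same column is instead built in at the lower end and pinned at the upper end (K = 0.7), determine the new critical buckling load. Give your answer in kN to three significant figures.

P_cr ∝ 1/K², so P_cr,new = P_cr,old × (K_old/K_new)² = 837 × (0.5/0.7)²
= 837 × 0.5102 = 427 kN

P_cr ≈ 427 kN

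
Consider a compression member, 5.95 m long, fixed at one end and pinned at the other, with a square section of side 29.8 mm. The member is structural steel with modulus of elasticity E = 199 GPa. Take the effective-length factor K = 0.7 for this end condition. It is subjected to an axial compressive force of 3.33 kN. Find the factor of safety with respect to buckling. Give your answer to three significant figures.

I = a⁴/12 = 29.8⁴/12 = 6.572×10^4 mm⁴
I = 6.572×10^4 mm⁴ = 6.572×10^-8 m⁴
Effective length L_e = K·L = 0.7 × 5.95 = 4.165 m
P_cr = π²EI / L_e² = π² × 199×10⁹ × 6.572×10^-8 / 4.165² = 7.441×10^3 N
Factor of safety n = P_cr / P = 7.4406 / 3.33 = 2.23

n ≈ 2.23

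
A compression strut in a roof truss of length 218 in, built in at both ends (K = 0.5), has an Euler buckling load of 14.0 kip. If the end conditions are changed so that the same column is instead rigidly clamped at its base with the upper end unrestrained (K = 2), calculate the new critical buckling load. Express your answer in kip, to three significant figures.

P_cr ≈ 0.875 kip

P_cr ∝ 1/K², so P_cr,new = P_cr,old × (K_old/K_new)² = 14.0 × (0.5/2)²
= 14.0 × 0.06250 = 0.875 kip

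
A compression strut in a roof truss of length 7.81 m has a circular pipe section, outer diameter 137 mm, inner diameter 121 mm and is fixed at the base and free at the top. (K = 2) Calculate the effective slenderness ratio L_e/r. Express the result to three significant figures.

d_o = 137 mm, d_i = 121 mm
I = π(d_o⁴ − d_i⁴)/64 = π(137⁴ − 121.0⁴)/64 = 6.770×10^6 mm⁴
A = 3.242×10^3 mm²;  r_min = √(I/A) = √(6.770×10^6/3.242×10^3) = 45.70 mm
L_e = K·L = 2 × 7.81 m = 15.62 m = 15620 mm
λ = L_e / r_min = 15620 / 45.70 = 342

λ ≈ 342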